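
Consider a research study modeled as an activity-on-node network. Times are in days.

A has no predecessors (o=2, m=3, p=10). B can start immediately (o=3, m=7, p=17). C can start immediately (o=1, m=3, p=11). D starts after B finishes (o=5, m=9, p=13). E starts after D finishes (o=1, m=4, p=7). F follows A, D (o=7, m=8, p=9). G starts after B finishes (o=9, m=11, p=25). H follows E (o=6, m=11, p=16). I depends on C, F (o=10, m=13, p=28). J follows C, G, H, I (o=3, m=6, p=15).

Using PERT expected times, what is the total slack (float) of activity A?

13 days

te_A = (2 + 4·3 + 10)/6 = 24/6 = 4
te_B = (3 + 4·7 + 17)/6 = 48/6 = 8
te_C = (1 + 4·3 + 11)/6 = 24/6 = 4
te_D = (5 + 4·9 + 13)/6 = 54/6 = 9
te_E = (1 + 4·4 + 7)/6 = 24/6 = 4
te_F = (7 + 4·8 + 9)/6 = 48/6 = 8
te_G = (9 + 4·11 + 25)/6 = 78/6 = 13
te_H = (6 + 4·11 + 16)/6 = 66/6 = 11
te_I = (10 + 4·13 + 28)/6 = 90/6 = 15
te_J = (3 + 4·6 + 15)/6 = 42/6 = 7

Forward pass:
ES_A = 0; EF_A = 4
ES_B = 0; EF_B = 8
ES_C = 0; EF_C = 4
ES_D = 8; EF_D = 8+9 = 17
ES_E = 17; EF_E = 17+4 = 21
ES_F = max(EF_A=4, EF_D=17) = 17; EF_F = 17+8 = 25
ES_G = 8; EF_G = 8+13 = 21
ES_H = 21; EF_H = 21+11 = 32
ES_I = max(EF_C=4, EF_F=25) = 25; EF_I = 25+15 = 40
ES_J = max(EF_C=4, EF_G=21, EF_H=32, EF_I=40) = 40; EF_J = 40+7 = 47
Expected project duration μ = 47 days. Critical path: B → D → F → I → J.

Backward pass:
LF_J = 47; LS_J = 47−7 = 40
LF_I = LS_J = 40; LS_I = 40−15 = 25
LF_H = LS_J = 40; LS_H = 40−11 = 29
LF_G = LS_J = 40; LS_G = 40−13 = 27
LF_F = LS_I = 25; LS_F = 25−8 = 17
LF_E = LS_H = 29; LS_E = 29−4 = 25
LF_D = min(LS_E=25, LS_F=17) = 17; LS_D = 17−9 = 8
LF_C = min(LS_I=25, LS_J=40) = 25; LS_C = 25−4 = 21
LF_B = min(LS_D=8, LS_G=27) = 8; LS_B = 8−8 = 0
LF_A = LS_F = 17; LS_A = 17−4 = 13
Slack_A = LS_A − ES_A = 13 − 0 = 13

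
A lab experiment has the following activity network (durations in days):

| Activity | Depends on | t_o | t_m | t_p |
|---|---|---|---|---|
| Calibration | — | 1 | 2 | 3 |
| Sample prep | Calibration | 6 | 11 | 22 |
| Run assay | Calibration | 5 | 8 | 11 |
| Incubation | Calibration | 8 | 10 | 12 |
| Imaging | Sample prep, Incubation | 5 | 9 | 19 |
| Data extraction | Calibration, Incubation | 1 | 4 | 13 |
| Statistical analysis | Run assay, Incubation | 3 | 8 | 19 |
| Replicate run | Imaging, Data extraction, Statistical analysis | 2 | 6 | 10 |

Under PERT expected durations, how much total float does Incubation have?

te_Calibration = (1 + 4·2 + 3)/6 = 12/6 = 2
te_Sample prep = (6 + 4·11 + 22)/6 = 72/6 = 12
te_Run assay = (5 + 4·8 + 11)/6 = 48/6 = 8
te_Incubation = (8 + 4·10 + 12)/6 = 60/6 = 10
te_Imaging = (5 + 4·9 + 19)/6 = 60/6 = 10
te_Data extraction = (1 + 4·4 + 13)/6 = 30/6 = 5
te_Statistical analysis = (3 + 4·8 + 19)/6 = 54/6 = 9
te_Replicate run = (2 + 4·6 + 10)/6 = 36/6 = 6

Forward pass:
ES_Calibration = 0; EF_Calibration = 2
ES_Sample prep = 2; EF_Sample prep = 2+12 = 14
ES_Run assay = 2; EF_Run assay = 2+8 = 10
ES_Incubation = 2; EF_Incubation = 2+10 = 12
ES_Imaging = max(EF_Sample prep=14, EF_Incubation=12) = 14; EF_Imaging = 14+10 = 24
ES_Data extraction = max(EF_Calibration=2, EF_Incubation=12) = 12; EF_Data extraction = 12+5 = 17
ES_Statistical analysis = max(EF_Run assay=10, EF_Incubation=12) = 12; EF_Statistical analysis = 12+9 = 21
ES_Replicate run = max(EF_Imaging=24, EF_Data extraction=17, EF_Statistical analysis=21) = 24; EF_Replicate run = 24+6 = 30
Expected project duration μ = 30 days. Critical path: Calibration → Sample prep → Imaging → Replicate run.

Backward pass:
LF_Replicate run = 30; LS_Replicate run = 30−6 = 24
LF_Statistical analysis = LS_Replicate run = 24; LS_Statistical analysis = 24−9 = 15
LF_Data extraction = LS_Replicate run = 24; LS_Data extraction = 24−5 = 19
LF_Imaging = LS_Replicate run = 24; LS_Imaging = 24−10 = 14
LF_Incubation = min(LS_Imaging=14, LS_Data extraction=19, LS_Statistical analysis=15) = 14; LS_Incubation = 14−10 = 4
LF_Run assay = LS_Statistical analysis = 15; LS_Run assay = 15−8 = 7
LF_Sample prep = LS_Imaging = 14; LS_Sample prep = 14−12 = 2
LF_Calibration = min(LS_Sample prep=2, LS_Run assay=7, LS_Incubation=4, LS_Data extraction=19) = 2; LS_Calibration = 2−2 = 0
Slack_Incubation = LS_Incubation − ES_Incubation = 4 − 2 = 2

2 days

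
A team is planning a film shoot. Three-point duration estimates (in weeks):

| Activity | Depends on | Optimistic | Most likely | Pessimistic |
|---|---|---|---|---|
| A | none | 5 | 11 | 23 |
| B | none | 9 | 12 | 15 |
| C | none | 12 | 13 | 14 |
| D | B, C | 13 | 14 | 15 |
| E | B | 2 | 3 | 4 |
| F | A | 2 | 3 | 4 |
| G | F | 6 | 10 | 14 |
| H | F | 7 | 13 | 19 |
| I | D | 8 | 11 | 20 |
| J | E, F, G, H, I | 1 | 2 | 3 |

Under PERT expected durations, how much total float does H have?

te_A = (5 + 4·11 + 23)/6 = 72/6 = 12
te_B = (9 + 4·12 + 15)/6 = 72/6 = 12
te_C = (12 + 4·13 + 14)/6 = 78/6 = 13
te_D = (13 + 4·14 + 15)/6 = 84/6 = 14
te_E = (2 + 4·3 + 4)/6 = 18/6 = 3
te_F = (2 + 4·3 + 4)/6 = 18/6 = 3
te_G = (6 + 4·10 + 14)/6 = 60/6 = 10
te_H = (7 + 4·13 + 19)/6 = 78/6 = 13
te_I = (8 + 4·11 + 20)/6 = 72/6 = 12
te_J = (1 + 4·2 + 3)/6 = 12/6 = 2

Forward pass:
ES_A = 0; EF_A = 12
ES_B = 0; EF_B = 12
ES_C = 0; EF_C = 13
ES_D = max(EF_B=12, EF_C=13) = 13; EF_D = 13+14 = 27
ES_E = 12; EF_E = 12+3 = 15
ES_F = 12; EF_F = 12+3 = 15
ES_G = 15; EF_G = 15+10 = 25
ES_H = 15; EF_H = 15+13 = 28
ES_I = 27; EF_I = 27+12 = 39
ES_J = max(EF_E=15, EF_F=15, EF_G=25, EF_H=28, EF_I=39) = 39; EF_J = 39+2 = 41
Expected project duration μ = 41 weeks. Critical path: C → D → I → J.

Backward pass:
LF_J = 41; LS_J = 41−2 = 39
LF_I = LS_J = 39; LS_I = 39−12 = 27
LF_H = LS_J = 39; LS_H = 39−13 = 26
LF_G = LS_J = 39; LS_G = 39−10 = 29
LF_F = min(LS_G=29, LS_H=26, LS_J=39) = 26; LS_F = 26−3 = 23
LF_E = LS_J = 39; LS_E = 39−3 = 36
LF_D = LS_I = 27; LS_D = 27−14 = 13
LF_C = LS_D = 13; LS_C = 13−13 = 0
LF_B = min(LS_D=13, LS_E=36) = 13; LS_B = 13−12 = 1
LF_A = LS_F = 23; LS_A = 23−12 = 11
Slack_H = LS_H − ES_H = 26 − 15 = 11

11 weeks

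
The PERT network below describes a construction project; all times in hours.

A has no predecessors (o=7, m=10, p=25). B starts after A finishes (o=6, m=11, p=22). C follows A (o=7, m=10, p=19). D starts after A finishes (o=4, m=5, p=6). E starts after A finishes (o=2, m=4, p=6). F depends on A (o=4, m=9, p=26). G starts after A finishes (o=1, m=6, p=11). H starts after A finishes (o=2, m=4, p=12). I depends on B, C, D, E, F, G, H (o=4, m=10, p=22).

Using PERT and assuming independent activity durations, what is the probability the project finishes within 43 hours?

0.945

te_A = (7 + 4·10 + 25)/6 = 72/6 = 12; σ²_A = ((25−7)/6)² = 9.000
te_B = (6 + 4·11 + 22)/6 = 72/6 = 12; σ²_B = ((22−6)/6)² = 7.111
te_C = (7 + 4·10 + 19)/6 = 66/6 = 11; σ²_C = ((19−7)/6)² = 4.000
te_D = (4 + 4·5 + 6)/6 = 30/6 = 5; σ²_D = ((6−4)/6)² = 0.111
te_E = (2 + 4·4 + 6)/6 = 24/6 = 4; σ²_E = ((6−2)/6)² = 0.444
te_F = (4 + 4·9 + 26)/6 = 66/6 = 11; σ²_F = ((26−4)/6)² = 13.444
te_G = (1 + 4·6 + 11)/6 = 36/6 = 6; σ²_G = ((11−1)/6)² = 2.778
te_H = (2 + 4·4 + 12)/6 = 30/6 = 5; σ²_H = ((12−2)/6)² = 2.778
te_I = (4 + 4·10 + 22)/6 = 66/6 = 11; σ²_I = ((22−4)/6)² = 9.000

Forward pass:
ES_A = 0; EF_A = 12
ES_B = 12; EF_B = 12+12 = 24
ES_C = 12; EF_C = 12+11 = 23
ES_D = 12; EF_D = 12+5 = 17
ES_E = 12; EF_E = 12+4 = 16
ES_F = 12; EF_F = 12+11 = 23
ES_G = 12; EF_G = 12+6 = 18
ES_H = 12; EF_H = 12+5 = 17
ES_I = max(EF_B=24, EF_C=23, EF_D=17, EF_E=16, EF_F=23, EF_G=18, EF_H=17) = 24; EF_I = 24+11 = 35
Expected project duration μ = 35 hours. Critical path: A → B → I.

Variance along critical path = 9.000 + 7.111 + 9.000 = 25.111; σ = √25.111 = 5.011 hours.
Z = (43 − 35) / 5.011 = 1.596
P(T ≤ 43) = Φ(1.596) ≈ 0.945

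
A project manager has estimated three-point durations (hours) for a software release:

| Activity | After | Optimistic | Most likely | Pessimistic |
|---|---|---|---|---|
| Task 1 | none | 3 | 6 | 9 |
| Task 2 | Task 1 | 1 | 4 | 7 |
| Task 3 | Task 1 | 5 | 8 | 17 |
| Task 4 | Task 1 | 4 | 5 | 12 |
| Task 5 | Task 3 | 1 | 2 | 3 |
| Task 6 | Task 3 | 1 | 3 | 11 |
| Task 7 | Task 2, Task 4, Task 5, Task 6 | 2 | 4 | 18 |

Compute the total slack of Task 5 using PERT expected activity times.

te_Task 1 = (3 + 4·6 + 9)/6 = 36/6 = 6
te_Task 2 = (1 + 4·4 + 7)/6 = 24/6 = 4
te_Task 3 = (5 + 4·8 + 17)/6 = 54/6 = 9
te_Task 4 = (4 + 4·5 + 12)/6 = 36/6 = 6
te_Task 5 = (1 + 4·2 + 3)/6 = 12/6 = 2
te_Task 6 = (1 + 4·3 + 11)/6 = 24/6 = 4
te_Task 7 = (2 + 4·4 + 18)/6 = 36/6 = 6

Forward pass:
ES_Task 1 = 0; EF_Task 1 = 6
ES_Task 2 = 6; EF_Task 2 = 6+4 = 10
ES_Task 3 = 6; EF_Task 3 = 6+9 = 15
ES_Task 4 = 6; EF_Task 4 = 6+6 = 12
ES_Task 5 = 15; EF_Task 5 = 15+2 = 17
ES_Task 6 = 15; EF_Task 6 = 15+4 = 19
ES_Task 7 = max(EF_Task 2=10, EF_Task 4=12, EF_Task 5=17, EF_Task 6=19) = 19; EF_Task 7 = 19+6 = 25
Expected project duration μ = 25 hours. Critical path: Task 1 → Task 3 → Task 6 → Task 7.

Backward pass:
LF_Task 7 = 25; LS_Task 7 = 25−6 = 19
LF_Task 6 = LS_Task 7 = 19; LS_Task 6 = 19−4 = 15
LF_Task 5 = LS_Task 7 = 19; LS_Task 5 = 19−2 = 17
LF_Task 4 = LS_Task 7 = 19; LS_Task 4 = 19−6 = 13
LF_Task 3 = min(LS_Task 5=17, LS_Task 6=15) = 15; LS_Task 3 = 15−9 = 6
LF_Task 2 = LS_Task 7 = 19; LS_Task 2 = 19−4 = 15
LF_Task 1 = min(LS_Task 2=15, LS_Task 3=6, LS_Task 4=13) = 6; LS_Task 1 = 6−6 = 0
Slack_Task 5 = LS_Task 5 − ES_Task 5 = 17 − 15 = 2

2 hours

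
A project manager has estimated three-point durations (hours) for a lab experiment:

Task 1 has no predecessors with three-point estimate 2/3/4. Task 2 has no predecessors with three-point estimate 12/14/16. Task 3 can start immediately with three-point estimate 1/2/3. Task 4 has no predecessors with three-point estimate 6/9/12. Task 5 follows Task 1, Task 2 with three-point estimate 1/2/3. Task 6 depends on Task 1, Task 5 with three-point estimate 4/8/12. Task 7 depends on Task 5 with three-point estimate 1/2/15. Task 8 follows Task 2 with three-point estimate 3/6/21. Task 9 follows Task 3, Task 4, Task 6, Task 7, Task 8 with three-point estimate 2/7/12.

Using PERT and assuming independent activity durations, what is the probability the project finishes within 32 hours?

0.671

te_Task 1 = (2 + 4·3 + 4)/6 = 18/6 = 3; σ²_Task 1 = ((4−2)/6)² = 0.111
te_Task 2 = (12 + 4·14 + 16)/6 = 84/6 = 14; σ²_Task 2 = ((16−12)/6)² = 0.444
te_Task 3 = (1 + 4·2 + 3)/6 = 12/6 = 2; σ²_Task 3 = ((3−1)/6)² = 0.111
te_Task 4 = (6 + 4·9 + 12)/6 = 54/6 = 9; σ²_Task 4 = ((12−6)/6)² = 1.000
te_Task 5 = (1 + 4·2 + 3)/6 = 12/6 = 2; σ²_Task 5 = ((3−1)/6)² = 0.111
te_Task 6 = (4 + 4·8 + 12)/6 = 48/6 = 8; σ²_Task 6 = ((12−4)/6)² = 1.778
te_Task 7 = (1 + 4·2 + 15)/6 = 24/6 = 4; σ²_Task 7 = ((15−1)/6)² = 5.444
te_Task 8 = (3 + 4·6 + 21)/6 = 48/6 = 8; σ²_Task 8 = ((21−3)/6)² = 9.000
te_Task 9 = (2 + 4·7 + 12)/6 = 42/6 = 7; σ²_Task 9 = ((12−2)/6)² = 2.778

Forward pass:
ES_Task 1 = 0; EF_Task 1 = 3
ES_Task 2 = 0; EF_Task 2 = 14
ES_Task 3 = 0; EF_Task 3 = 2
ES_Task 4 = 0; EF_Task 4 = 9
ES_Task 5 = max(EF_Task 1=3, EF_Task 2=14) = 14; EF_Task 5 = 14+2 = 16
ES_Task 6 = max(EF_Task 1=3, EF_Task 5=16) = 16; EF_Task 6 = 16+8 = 24
ES_Task 7 = 16; EF_Task 7 = 16+4 = 20
ES_Task 8 = 14; EF_Task 8 = 14+8 = 22
ES_Task 9 = max(EF_Task 3=2, EF_Task 4=9, EF_Task 6=24, EF_Task 7=20, EF_Task 8=22) = 24; EF_Task 9 = 24+7 = 31
Expected project duration μ = 31 hours. Critical path: Task 2 → Task 5 → Task 6 → Task 9.

Variance along critical path = 0.444 + 0.111 + 1.778 + 2.778 = 5.111; σ = √5.111 = 2.261 hours.
Z = (32 − 31) / 2.261 = 0.442
P(T ≤ 32) = Φ(0.442) ≈ 0.671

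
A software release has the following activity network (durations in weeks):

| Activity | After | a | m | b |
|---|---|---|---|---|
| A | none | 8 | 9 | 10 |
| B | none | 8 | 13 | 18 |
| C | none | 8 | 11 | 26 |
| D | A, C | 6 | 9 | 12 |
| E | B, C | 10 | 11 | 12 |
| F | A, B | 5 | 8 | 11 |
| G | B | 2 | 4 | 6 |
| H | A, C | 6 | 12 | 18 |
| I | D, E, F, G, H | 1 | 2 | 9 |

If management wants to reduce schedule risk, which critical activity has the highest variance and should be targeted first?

te_A = (8 + 4·9 + 10)/6 = 54/6 = 9; σ²_A = ((10−8)/6)² = 0.111
te_B = (8 + 4·13 + 18)/6 = 78/6 = 13; σ²_B = ((18−8)/6)² = 2.778
te_C = (8 + 4·11 + 26)/6 = 78/6 = 13; σ²_C = ((26−8)/6)² = 9.000
te_D = (6 + 4·9 + 12)/6 = 54/6 = 9; σ²_D = ((12−6)/6)² = 1.000
te_E = (10 + 4·11 + 12)/6 = 66/6 = 11; σ²_E = ((12−10)/6)² = 0.111
te_F = (5 + 4·8 + 11)/6 = 48/6 = 8; σ²_F = ((11−5)/6)² = 1.000
te_G = (2 + 4·4 + 6)/6 = 24/6 = 4; σ²_G = ((6−2)/6)² = 0.444
te_H = (6 + 4·12 + 18)/6 = 72/6 = 12; σ²_H = ((18−6)/6)² = 4.000
te_I = (1 + 4·2 + 9)/6 = 18/6 = 3; σ²_I = ((9−1)/6)² = 1.778

Forward pass:
ES_A = 0; EF_A = 9
ES_B = 0; EF_B = 13
ES_C = 0; EF_C = 13
ES_D = max(EF_A=9, EF_C=13) = 13; EF_D = 13+9 = 22
ES_E = max(EF_B=13, EF_C=13) = 13; EF_E = 13+11 = 24
ES_F = max(EF_A=9, EF_B=13) = 13; EF_F = 13+8 = 21
ES_G = 13; EF_G = 13+4 = 17
ES_H = max(EF_A=9, EF_C=13) = 13; EF_H = 13+12 = 25
ES_I = max(EF_D=22, EF_E=24, EF_F=21, EF_G=17, EF_H=25) = 25; EF_I = 25+3 = 28
Expected project duration μ = 28 weeks. Critical path: C → H → I.

Variances on critical path: σ²_C=9.000, σ²_H=4.000, σ²_I=1.778.
Largest is σ²_C = 9.000.

C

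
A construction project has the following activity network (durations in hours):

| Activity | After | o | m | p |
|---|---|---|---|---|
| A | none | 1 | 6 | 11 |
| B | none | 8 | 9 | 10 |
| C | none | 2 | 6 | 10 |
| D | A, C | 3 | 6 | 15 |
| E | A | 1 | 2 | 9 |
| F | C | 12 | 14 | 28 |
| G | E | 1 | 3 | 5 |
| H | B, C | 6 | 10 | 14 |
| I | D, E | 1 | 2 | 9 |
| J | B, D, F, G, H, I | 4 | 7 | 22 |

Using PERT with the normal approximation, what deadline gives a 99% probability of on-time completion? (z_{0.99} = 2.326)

te_A = (1 + 4·6 + 11)/6 = 36/6 = 6; σ²_A = ((11−1)/6)² = 2.778
te_B = (8 + 4·9 + 10)/6 = 54/6 = 9; σ²_B = ((10−8)/6)² = 0.111
te_C = (2 + 4·6 + 10)/6 = 36/6 = 6; σ²_C = ((10−2)/6)² = 1.778
te_D = (3 + 4·6 + 15)/6 = 42/6 = 7; σ²_D = ((15−3)/6)² = 4.000
te_E = (1 + 4·2 + 9)/6 = 18/6 = 3; σ²_E = ((9−1)/6)² = 1.778
te_F = (12 + 4·14 + 28)/6 = 96/6 = 16; σ²_F = ((28−12)/6)² = 7.111
te_G = (1 + 4·3 + 5)/6 = 18/6 = 3; σ²_G = ((5−1)/6)² = 0.444
te_H = (6 + 4·10 + 14)/6 = 60/6 = 10; σ²_H = ((14−6)/6)² = 1.778
te_I = (1 + 4·2 + 9)/6 = 18/6 = 3; σ²_I = ((9−1)/6)² = 1.778
te_J = (4 + 4·7 + 22)/6 = 54/6 = 9; σ²_J = ((22−4)/6)² = 9.000

Forward pass:
ES_A = 0; EF_A = 6
ES_B = 0; EF_B = 9
ES_C = 0; EF_C = 6
ES_D = max(EF_A=6, EF_C=6) = 6; EF_D = 6+7 = 13
ES_E = 6; EF_E = 6+3 = 9
ES_F = 6; EF_F = 6+16 = 22
ES_G = 9; EF_G = 9+3 = 12
ES_H = max(EF_B=9, EF_C=6) = 9; EF_H = 9+10 = 19
ES_I = max(EF_D=13, EF_E=9) = 13; EF_I = 13+3 = 16
ES_J = max(EF_B=9, EF_D=13, EF_F=22, EF_G=12, EF_H=19, EF_I=16) = 22; EF_J = 22+9 = 31
Expected project duration μ = 31 hours. Critical path: C → F → J.

Variance along critical path = 1.778 + 7.111 + 9.000 = 17.889; σ = 4.230 hours.
D = μ + z·σ = 31 + 2.326·4.230 = 40.8 hours

40.8 hours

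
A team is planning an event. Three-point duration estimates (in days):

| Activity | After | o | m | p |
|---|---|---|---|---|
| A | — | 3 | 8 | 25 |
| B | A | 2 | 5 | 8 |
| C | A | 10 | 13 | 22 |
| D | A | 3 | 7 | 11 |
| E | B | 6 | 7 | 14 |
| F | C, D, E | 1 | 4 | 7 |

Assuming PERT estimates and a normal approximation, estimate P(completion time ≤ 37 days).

te_A = (3 + 4·8 + 25)/6 = 60/6 = 10; σ²_A = ((25−3)/6)² = 13.444
te_B = (2 + 4·5 + 8)/6 = 30/6 = 5; σ²_B = ((8−2)/6)² = 1.000
te_C = (10 + 4·13 + 22)/6 = 84/6 = 14; σ²_C = ((22−10)/6)² = 4.000
te_D = (3 + 4·7 + 11)/6 = 42/6 = 7; σ²_D = ((11−3)/6)² = 1.778
te_E = (6 + 4·7 + 14)/6 = 48/6 = 8; σ²_E = ((14−6)/6)² = 1.778
te_F = (1 + 4·4 + 7)/6 = 24/6 = 4; σ²_F = ((7−1)/6)² = 1.000

Forward pass:
ES_A = 0; EF_A = 10
ES_B = 10; EF_B = 10+5 = 15
ES_C = 10; EF_C = 10+14 = 24
ES_D = 10; EF_D = 10+7 = 17
ES_E = 15; EF_E = 15+8 = 23
ES_F = max(EF_C=24, EF_D=17, EF_E=23) = 24; EF_F = 24+4 = 28
Expected project duration μ = 28 days. Critical path: A → C → F.

Variance along critical path = 13.444 + 4.000 + 1.000 = 18.444; σ = √18.444 = 4.295 days.
Z = (37 − 28) / 4.295 = 2.096
P(T ≤ 37) = Φ(2.096) ≈ 0.982

0.982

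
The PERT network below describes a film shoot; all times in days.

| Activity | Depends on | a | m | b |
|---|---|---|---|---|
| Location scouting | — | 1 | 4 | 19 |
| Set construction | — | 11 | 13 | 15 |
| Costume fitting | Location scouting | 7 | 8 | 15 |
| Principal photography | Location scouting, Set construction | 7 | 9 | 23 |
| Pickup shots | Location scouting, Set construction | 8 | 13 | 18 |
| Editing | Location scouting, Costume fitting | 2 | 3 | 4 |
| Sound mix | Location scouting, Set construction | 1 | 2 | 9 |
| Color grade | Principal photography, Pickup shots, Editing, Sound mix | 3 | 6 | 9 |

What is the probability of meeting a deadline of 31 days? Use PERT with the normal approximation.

0.313

te_Location scouting = (1 + 4·4 + 19)/6 = 36/6 = 6; σ²_Location scouting = ((19−1)/6)² = 9.000
te_Set construction = (11 + 4·13 + 15)/6 = 78/6 = 13; σ²_Set construction = ((15−11)/6)² = 0.444
te_Costume fitting = (7 + 4·8 + 15)/6 = 54/6 = 9; σ²_Costume fitting = ((15−7)/6)² = 1.778
te_Principal photography = (7 + 4·9 + 23)/6 = 66/6 = 11; σ²_Principal photography = ((23−7)/6)² = 7.111
te_Pickup shots = (8 + 4·13 + 18)/6 = 78/6 = 13; σ²_Pickup shots = ((18−8)/6)² = 2.778
te_Editing = (2 + 4·3 + 4)/6 = 18/6 = 3; σ²_Editing = ((4−2)/6)² = 0.111
te_Sound mix = (1 + 4·2 + 9)/6 = 18/6 = 3; σ²_Sound mix = ((9−1)/6)² = 1.778
te_Color grade = (3 + 4·6 + 9)/6 = 36/6 = 6; σ²_Color grade = ((9−3)/6)² = 1.000

Forward pass:
ES_Location scouting = 0; EF_Location scouting = 6
ES_Set construction = 0; EF_Set construction = 13
ES_Costume fitting = 6; EF_Costume fitting = 6+9 = 15
ES_Principal photography = max(EF_Location scouting=6, EF_Set construction=13) = 13; EF_Principal photography = 13+11 = 24
ES_Pickup shots = max(EF_Location scouting=6, EF_Set construction=13) = 13; EF_Pickup shots = 13+13 = 26
ES_Editing = max(EF_Location scouting=6, EF_Costume fitting=15) = 15; EF_Editing = 15+3 = 18
ES_Sound mix = max(EF_Location scouting=6, EF_Set construction=13) = 13; EF_Sound mix = 13+3 = 16
ES_Color grade = max(EF_Principal photography=24, EF_Pickup shots=26, EF_Editing=18, EF_Sound mix=16) = 26; EF_Color grade = 26+6 = 32
Expected project duration μ = 32 days. Critical path: Set construction → Pickup shots → Color grade.

Variance along critical path = 0.444 + 2.778 + 1.000 = 4.222; σ = √4.222 = 2.055 days.
Z = (31 − 32) / 2.055 = -0.487
P(T ≤ 31) = Φ(-0.487) ≈ 0.313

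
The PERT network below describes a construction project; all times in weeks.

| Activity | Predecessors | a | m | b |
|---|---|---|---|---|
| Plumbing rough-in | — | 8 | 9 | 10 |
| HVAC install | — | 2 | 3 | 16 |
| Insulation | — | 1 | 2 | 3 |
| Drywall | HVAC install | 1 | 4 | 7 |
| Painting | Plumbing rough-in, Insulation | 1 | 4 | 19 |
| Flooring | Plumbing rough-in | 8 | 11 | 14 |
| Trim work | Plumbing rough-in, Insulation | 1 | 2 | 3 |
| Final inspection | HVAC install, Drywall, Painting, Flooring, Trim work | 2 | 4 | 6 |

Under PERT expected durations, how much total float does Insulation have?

12 weeks

te_Plumbing rough-in = (8 + 4·9 + 10)/6 = 54/6 = 9
te_HVAC install = (2 + 4·3 + 16)/6 = 30/6 = 5
te_Insulation = (1 + 4·2 + 3)/6 = 12/6 = 2
te_Drywall = (1 + 4·4 + 7)/6 = 24/6 = 4
te_Painting = (1 + 4·4 + 19)/6 = 36/6 = 6
te_Flooring = (8 + 4·11 + 14)/6 = 66/6 = 11
te_Trim work = (1 + 4·2 + 3)/6 = 12/6 = 2
te_Final inspection = (2 + 4·4 + 6)/6 = 24/6 = 4

Forward pass:
ES_Plumbing rough-in = 0; EF_Plumbing rough-in = 9
ES_HVAC install = 0; EF_HVAC install = 5
ES_Insulation = 0; EF_Insulation = 2
ES_Drywall = 5; EF_Drywall = 5+4 = 9
ES_Painting = max(EF_Plumbing rough-in=9, EF_Insulation=2) = 9; EF_Painting = 9+6 = 15
ES_Flooring = 9; EF_Flooring = 9+11 = 20
ES_Trim work = max(EF_Plumbing rough-in=9, EF_Insulation=2) = 9; EF_Trim work = 9+2 = 11
ES_Final inspection = max(EF_HVAC install=5, EF_Drywall=9, EF_Painting=15, EF_Flooring=20, EF_Trim work=11) = 20; EF_Final inspection = 20+4 = 24
Expected project duration μ = 24 weeks. Critical path: Plumbing rough-in → Flooring → Final inspection.

Backward pass:
LF_Final inspection = 24; LS_Final inspection = 24−4 = 20
LF_Trim work = LS_Final inspection = 20; LS_Trim work = 20−2 = 18
LF_Flooring = LS_Final inspection = 20; LS_Flooring = 20−11 = 9
LF_Painting = LS_Final inspection = 20; LS_Painting = 20−6 = 14
LF_Drywall = LS_Final inspection = 20; LS_Drywall = 20−4 = 16
LF_Insulation = min(LS_Painting=14, LS_Trim work=18) = 14; LS_Insulation = 14−2 = 12
LF_HVAC install = min(LS_Drywall=16, LS_Final inspection=20) = 16; LS_HVAC install = 16−5 = 11
LF_Plumbing rough-in = min(LS_Painting=14, LS_Flooring=9, LS_Trim work=18) = 9; LS_Plumbing rough-in = 9−9 = 0
Slack_Insulation = LS_Insulation − ES_Insulation = 12 − 0 = 12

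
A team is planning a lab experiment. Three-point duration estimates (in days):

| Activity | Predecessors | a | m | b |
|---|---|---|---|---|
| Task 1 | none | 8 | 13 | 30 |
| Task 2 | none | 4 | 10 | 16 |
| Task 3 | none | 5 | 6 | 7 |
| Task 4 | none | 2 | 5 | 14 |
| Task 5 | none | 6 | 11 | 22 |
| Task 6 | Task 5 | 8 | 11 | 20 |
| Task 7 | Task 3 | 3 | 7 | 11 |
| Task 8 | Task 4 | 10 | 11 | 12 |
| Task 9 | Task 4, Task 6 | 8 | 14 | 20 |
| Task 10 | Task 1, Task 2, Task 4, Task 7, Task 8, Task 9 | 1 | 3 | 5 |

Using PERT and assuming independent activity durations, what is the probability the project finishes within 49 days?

te_Task 1 = (8 + 4·13 + 30)/6 = 90/6 = 15; σ²_Task 1 = ((30−8)/6)² = 13.444
te_Task 2 = (4 + 4·10 + 16)/6 = 60/6 = 10; σ²_Task 2 = ((16−4)/6)² = 4.000
te_Task 3 = (5 + 4·6 + 7)/6 = 36/6 = 6; σ²_Task 3 = ((7−5)/6)² = 0.111
te_Task 4 = (2 + 4·5 + 14)/6 = 36/6 = 6; σ²_Task 4 = ((14−2)/6)² = 4.000
te_Task 5 = (6 + 4·11 + 22)/6 = 72/6 = 12; σ²_Task 5 = ((22−6)/6)² = 7.111
te_Task 6 = (8 + 4·11 + 20)/6 = 72/6 = 12; σ²_Task 6 = ((20−8)/6)² = 4.000
te_Task 7 = (3 + 4·7 + 11)/6 = 42/6 = 7; σ²_Task 7 = ((11−3)/6)² = 1.778
te_Task 8 = (10 + 4·11 + 12)/6 = 66/6 = 11; σ²_Task 8 = ((12−10)/6)² = 0.111
te_Task 9 = (8 + 4·14 + 20)/6 = 84/6 = 14; σ²_Task 9 = ((20−8)/6)² = 4.000
te_Task 10 = (1 + 4·3 + 5)/6 = 18/6 = 3; σ²_Task 10 = ((5−1)/6)² = 0.444

Forward pass:
ES_Task 1 = 0; EF_Task 1 = 15
ES_Task 2 = 0; EF_Task 2 = 10
ES_Task 3 = 0; EF_Task 3 = 6
ES_Task 4 = 0; EF_Task 4 = 6
ES_Task 5 = 0; EF_Task 5 = 12
ES_Task 6 = 12; EF_Task 6 = 12+12 = 24
ES_Task 7 = 6; EF_Task 7 = 6+7 = 13
ES_Task 8 = 6; EF_Task 8 = 6+11 = 17
ES_Task 9 = max(EF_Task 4=6, EF_Task 6=24) = 24; EF_Task 9 = 24+14 = 38
ES_Task 10 = max(EF_Task 1=15, EF_Task 2=10, EF_Task 4=6, EF_Task 7=13, EF_Task 8=17, EF_Task 9=38) = 38; EF_Task 10 = 38+3 = 41
Expected project duration μ = 41 days. Critical path: Task 5 → Task 6 → Task 9 → Task 10.

Variance along critical path = 7.111 + 4.000 + 4.000 + 0.444 = 15.556; σ = √15.556 = 3.944 days.
Z = (49 − 41) / 3.944 = 2.028
P(T ≤ 49) = Φ(2.028) ≈ 0.979

0.979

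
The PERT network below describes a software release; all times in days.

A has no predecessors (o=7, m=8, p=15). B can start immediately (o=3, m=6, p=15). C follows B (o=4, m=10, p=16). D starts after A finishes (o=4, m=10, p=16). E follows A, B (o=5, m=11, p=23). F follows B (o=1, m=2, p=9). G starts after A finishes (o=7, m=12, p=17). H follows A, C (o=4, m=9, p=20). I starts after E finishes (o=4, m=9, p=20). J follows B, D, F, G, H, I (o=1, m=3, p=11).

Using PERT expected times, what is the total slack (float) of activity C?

te_A = (7 + 4·8 + 15)/6 = 54/6 = 9
te_B = (3 + 4·6 + 15)/6 = 42/6 = 7
te_C = (4 + 4·10 + 16)/6 = 60/6 = 10
te_D = (4 + 4·10 + 16)/6 = 60/6 = 10
te_E = (5 + 4·11 + 23)/6 = 72/6 = 12
te_F = (1 + 4·2 + 9)/6 = 18/6 = 3
te_G = (7 + 4·12 + 17)/6 = 72/6 = 12
te_H = (4 + 4·9 + 20)/6 = 60/6 = 10
te_I = (4 + 4·9 + 20)/6 = 60/6 = 10
te_J = (1 + 4·3 + 11)/6 = 24/6 = 4

Forward pass:
ES_A = 0; EF_A = 9
ES_B = 0; EF_B = 7
ES_C = 7; EF_C = 7+10 = 17
ES_D = 9; EF_D = 9+10 = 19
ES_E = max(EF_A=9, EF_B=7) = 9; EF_E = 9+12 = 21
ES_F = 7; EF_F = 7+3 = 10
ES_G = 9; EF_G = 9+12 = 21
ES_H = max(EF_A=9, EF_C=17) = 17; EF_H = 17+10 = 27
ES_I = 21; EF_I = 21+10 = 31
ES_J = max(EF_B=7, EF_D=19, EF_F=10, EF_G=21, EF_H=27, EF_I=31) = 31; EF_J = 31+4 = 35
Expected project duration μ = 35 days. Critical path: A → E → I → J.

Backward pass:
LF_J = 35; LS_J = 35−4 = 31
LF_I = LS_J = 31; LS_I = 31−10 = 21
LF_H = LS_J = 31; LS_H = 31−10 = 21
LF_G = LS_J = 31; LS_G = 31−12 = 19
LF_F = LS_J = 31; LS_F = 31−3 = 28
LF_E = LS_I = 21; LS_E = 21−12 = 9
LF_D = LS_J = 31; LS_D = 31−10 = 21
LF_C = LS_H = 21; LS_C = 21−10 = 11
LF_B = min(LS_C=11, LS_E=9, LS_F=28, LS_J=31) = 9; LS_B = 9−7 = 2
LF_A = min(LS_D=21, LS_E=9, LS_G=19, LS_H=21) = 9; LS_A = 9−9 = 0
Slack_C = LS_C − ES_C = 11 − 7 = 4

4 days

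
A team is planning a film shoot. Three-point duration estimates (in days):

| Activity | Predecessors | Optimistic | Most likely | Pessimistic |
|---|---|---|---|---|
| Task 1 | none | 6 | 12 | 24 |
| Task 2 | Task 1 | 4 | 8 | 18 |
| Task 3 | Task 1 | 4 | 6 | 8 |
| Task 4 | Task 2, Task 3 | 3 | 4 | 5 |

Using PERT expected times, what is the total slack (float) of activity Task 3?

3 days

te_Task 1 = (6 + 4·12 + 24)/6 = 78/6 = 13
te_Task 2 = (4 + 4·8 + 18)/6 = 54/6 = 9
te_Task 3 = (4 + 4·6 + 8)/6 = 36/6 = 6
te_Task 4 = (3 + 4·4 + 5)/6 = 24/6 = 4

Forward pass:
ES_Task 1 = 0; EF_Task 1 = 13
ES_Task 2 = 13; EF_Task 2 = 13+9 = 22
ES_Task 3 = 13; EF_Task 3 = 13+6 = 19
ES_Task 4 = max(EF_Task 2=22, EF_Task 3=19) = 22; EF_Task 4 = 22+4 = 26
Expected project duration μ = 26 days. Critical path: Task 1 → Task 2 → Task 4.

Backward pass:
LF_Task 4 = 26; LS_Task 4 = 26−4 = 22
LF_Task 3 = LS_Task 4 = 22; LS_Task 3 = 22−6 = 16
LF_Task 2 = LS_Task 4 = 22; LS_Task 2 = 22−9 = 13
LF_Task 1 = min(LS_Task 2=13, LS_Task 3=16) = 13; LS_Task 1 = 13−13 = 0
Slack_Task 3 = LS_Task 3 − ES_Task 3 = 16 − 13 = 3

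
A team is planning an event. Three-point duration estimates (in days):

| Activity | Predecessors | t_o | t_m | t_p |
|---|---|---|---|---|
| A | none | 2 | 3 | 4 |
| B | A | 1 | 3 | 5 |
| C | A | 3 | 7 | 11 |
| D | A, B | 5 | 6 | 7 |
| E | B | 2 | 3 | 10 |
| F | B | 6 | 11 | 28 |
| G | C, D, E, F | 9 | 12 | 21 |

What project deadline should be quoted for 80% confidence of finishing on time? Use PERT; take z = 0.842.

35.6 days

te_A = (2 + 4·3 + 4)/6 = 18/6 = 3; σ²_A = ((4−2)/6)² = 0.111
te_B = (1 + 4·3 + 5)/6 = 18/6 = 3; σ²_B = ((5−1)/6)² = 0.444
te_C = (3 + 4·7 + 11)/6 = 42/6 = 7; σ²_C = ((11−3)/6)² = 1.778
te_D = (5 + 4·6 + 7)/6 = 36/6 = 6; σ²_D = ((7−5)/6)² = 0.111
te_E = (2 + 4·3 + 10)/6 = 24/6 = 4; σ²_E = ((10−2)/6)² = 1.778
te_F = (6 + 4·11 + 28)/6 = 78/6 = 13; σ²_F = ((28−6)/6)² = 13.444
te_G = (9 + 4·12 + 21)/6 = 78/6 = 13; σ²_G = ((21−9)/6)² = 4.000

Forward pass:
ES_A = 0; EF_A = 3
ES_B = 3; EF_B = 3+3 = 6
ES_C = 3; EF_C = 3+7 = 10
ES_D = max(EF_A=3, EF_B=6) = 6; EF_D = 6+6 = 12
ES_E = 6; EF_E = 6+4 = 10
ES_F = 6; EF_F = 6+13 = 19
ES_G = max(EF_C=10, EF_D=12, EF_E=10, EF_F=19) = 19; EF_G = 19+13 = 32
Expected project duration μ = 32 days. Critical path: A → B → F → G.

Variance along critical path = 0.111 + 0.444 + 13.444 + 4.000 = 18.000; σ = 4.243 days.
D = μ + z·σ = 32 + 0.842·4.243 = 35.6 days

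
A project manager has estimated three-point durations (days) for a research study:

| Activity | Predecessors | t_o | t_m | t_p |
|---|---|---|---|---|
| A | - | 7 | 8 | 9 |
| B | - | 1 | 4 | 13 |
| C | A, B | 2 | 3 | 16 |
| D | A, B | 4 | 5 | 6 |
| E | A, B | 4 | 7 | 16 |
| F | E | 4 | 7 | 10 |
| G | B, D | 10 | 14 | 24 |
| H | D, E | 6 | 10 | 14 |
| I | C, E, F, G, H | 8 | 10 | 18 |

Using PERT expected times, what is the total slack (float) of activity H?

te_A = (7 + 4·8 + 9)/6 = 48/6 = 8
te_B = (1 + 4·4 + 13)/6 = 30/6 = 5
te_C = (2 + 4·3 + 16)/6 = 30/6 = 5
te_D = (4 + 4·5 + 6)/6 = 30/6 = 5
te_E = (4 + 4·7 + 16)/6 = 48/6 = 8
te_F = (4 + 4·7 + 10)/6 = 42/6 = 7
te_G = (10 + 4·14 + 24)/6 = 90/6 = 15
te_H = (6 + 4·10 + 14)/6 = 60/6 = 10
te_I = (8 + 4·10 + 18)/6 = 66/6 = 11

Forward pass:
ES_A = 0; EF_A = 8
ES_B = 0; EF_B = 5
ES_C = max(EF_A=8, EF_B=5) = 8; EF_C = 8+5 = 13
ES_D = max(EF_A=8, EF_B=5) = 8; EF_D = 8+5 = 13
ES_E = max(EF_A=8, EF_B=5) = 8; EF_E = 8+8 = 16
ES_F = 16; EF_F = 16+7 = 23
ES_G = max(EF_B=5, EF_D=13) = 13; EF_G = 13+15 = 28
ES_H = max(EF_D=13, EF_E=16) = 16; EF_H = 16+10 = 26
ES_I = max(EF_C=13, EF_E=16, EF_F=23, EF_G=28, EF_H=26) = 28; EF_I = 28+11 = 39
Expected project duration μ = 39 days. Critical path: A → D → G → I.

Backward pass:
LF_I = 39; LS_I = 39−11 = 28
LF_H = LS_I = 28; LS_H = 28−10 = 18
LF_G = LS_I = 28; LS_G = 28−15 = 13
LF_F = LS_I = 28; LS_F = 28−7 = 21
LF_E = min(LS_F=21, LS_H=18, LS_I=28) = 18; LS_E = 18−8 = 10
LF_D = min(LS_G=13, LS_H=18) = 13; LS_D = 13−5 = 8
LF_C = LS_I = 28; LS_C = 28−5 = 23
LF_B = min(LS_C=23, LS_D=8, LS_E=10, LS_G=13) = 8; LS_B = 8−5 = 3
LF_A = min(LS_C=23, LS_D=8, LS_E=10) = 8; LS_A = 8−8 = 0
Slack_H = LS_H − ES_H = 18 − 16 = 2

2 days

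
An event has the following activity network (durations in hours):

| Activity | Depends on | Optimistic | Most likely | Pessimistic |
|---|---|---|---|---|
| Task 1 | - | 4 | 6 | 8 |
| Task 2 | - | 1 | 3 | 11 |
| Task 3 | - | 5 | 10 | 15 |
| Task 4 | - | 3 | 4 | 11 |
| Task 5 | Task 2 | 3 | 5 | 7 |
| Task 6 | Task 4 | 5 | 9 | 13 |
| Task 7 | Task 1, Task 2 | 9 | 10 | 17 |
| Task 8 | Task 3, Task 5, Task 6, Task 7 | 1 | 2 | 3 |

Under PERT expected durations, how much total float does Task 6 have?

te_Task 1 = (4 + 4·6 + 8)/6 = 36/6 = 6
te_Task 2 = (1 + 4·3 + 11)/6 = 24/6 = 4
te_Task 3 = (5 + 4·10 + 15)/6 = 60/6 = 10
te_Task 4 = (3 + 4·4 + 11)/6 = 30/6 = 5
te_Task 5 = (3 + 4·5 + 7)/6 = 30/6 = 5
te_Task 6 = (5 + 4·9 + 13)/6 = 54/6 = 9
te_Task 7 = (9 + 4·10 + 17)/6 = 66/6 = 11
te_Task 8 = (1 + 4·2 + 3)/6 = 12/6 = 2

Forward pass:
ES_Task 1 = 0; EF_Task 1 = 6
ES_Task 2 = 0; EF_Task 2 = 4
ES_Task 3 = 0; EF_Task 3 = 10
ES_Task 4 = 0; EF_Task 4 = 5
ES_Task 5 = 4; EF_Task 5 = 4+5 = 9
ES_Task 6 = 5; EF_Task 6 = 5+9 = 14
ES_Task 7 = max(EF_Task 1=6, EF_Task 2=4) = 6; EF_Task 7 = 6+11 = 17
ES_Task 8 = max(EF_Task 3=10, EF_Task 5=9, EF_Task 6=14, EF_Task 7=17) = 17; EF_Task 8 = 17+2 = 19
Expected project duration μ = 19 hours. Critical path: Task 1 → Task 7 → Task 8.

Backward pass:
LF_Task 8 = 19; LS_Task 8 = 19−2 = 17
LF_Task 7 = LS_Task 8 = 17; LS_Task 7 = 17−11 = 6
LF_Task 6 = LS_Task 8 = 17; LS_Task 6 = 17−9 = 8
LF_Task 5 = LS_Task 8 = 17; LS_Task 5 = 17−5 = 12
LF_Task 4 = LS_Task 6 = 8; LS_Task 4 = 8−5 = 3
LF_Task 3 = LS_Task 8 = 17; LS_Task 3 = 17−10 = 7
LF_Task 2 = min(LS_Task 5=12, LS_Task 7=6) = 6; LS_Task 2 = 6−4 = 2
LF_Task 1 = LS_Task 7 = 6; LS_Task 1 = 6−6 = 0
Slack_Task 6 = LS_Task 6 − ES_Task 6 = 8 − 5 = 3

3 hours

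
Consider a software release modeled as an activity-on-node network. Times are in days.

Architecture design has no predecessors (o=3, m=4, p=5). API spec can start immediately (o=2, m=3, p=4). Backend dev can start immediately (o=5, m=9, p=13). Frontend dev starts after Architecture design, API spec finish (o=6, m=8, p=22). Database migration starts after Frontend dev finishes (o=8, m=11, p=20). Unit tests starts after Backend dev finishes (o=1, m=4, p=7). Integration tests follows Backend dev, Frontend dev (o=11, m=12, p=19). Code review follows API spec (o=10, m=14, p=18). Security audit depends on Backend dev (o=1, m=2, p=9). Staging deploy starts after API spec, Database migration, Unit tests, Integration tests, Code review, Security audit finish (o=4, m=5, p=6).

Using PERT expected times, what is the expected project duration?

te_Architecture design = (3 + 4·4 + 5)/6 = 24/6 = 4
te_API spec = (2 + 4·3 + 4)/6 = 18/6 = 3
te_Backend dev = (5 + 4·9 + 13)/6 = 54/6 = 9
te_Frontend dev = (6 + 4·8 + 22)/6 = 60/6 = 10
te_Database migration = (8 + 4·11 + 20)/6 = 72/6 = 12
te_Unit tests = (1 + 4·4 + 7)/6 = 24/6 = 4
te_Integration tests = (11 + 4·12 + 19)/6 = 78/6 = 13
te_Code review = (10 + 4·14 + 18)/6 = 84/6 = 14
te_Security audit = (1 + 4·2 + 9)/6 = 18/6 = 3
te_Staging deploy = (4 + 4·5 + 6)/6 = 30/6 = 5

Forward pass:
ES_Architecture design = 0; EF_Architecture design = 4
ES_API spec = 0; EF_API spec = 3
ES_Backend dev = 0; EF_Backend dev = 9
ES_Frontend dev = max(EF_Architecture design=4, EF_API spec=3) = 4; EF_Frontend dev = 4+10 = 14
ES_Database migration = 14; EF_Database migration = 14+12 = 26
ES_Unit tests = 9; EF_Unit tests = 9+4 = 13
ES_Integration tests = max(EF_Backend dev=9, EF_Frontend dev=14) = 14; EF_Integration tests = 14+13 = 27
ES_Code review = 3; EF_Code review = 3+14 = 17
ES_Security audit = 9; EF_Security audit = 9+3 = 12
ES_Staging deploy = max(EF_API spec=3, EF_Database migration=26, EF_Unit tests=13, EF_Integration tests=27, EF_Code review=17, EF_Security audit=12) = 27; EF_Staging deploy = 27+5 = 32
Expected project duration μ = 32 days. Critical path: Architecture design → Frontend dev → Integration tests → Staging deploy.

32 days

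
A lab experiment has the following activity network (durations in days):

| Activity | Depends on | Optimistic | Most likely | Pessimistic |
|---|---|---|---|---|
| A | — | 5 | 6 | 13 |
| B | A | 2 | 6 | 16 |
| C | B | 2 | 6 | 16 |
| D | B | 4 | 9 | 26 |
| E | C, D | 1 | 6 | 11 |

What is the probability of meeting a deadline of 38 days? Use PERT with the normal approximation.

0.926

te_A = (5 + 4·6 + 13)/6 = 42/6 = 7; σ²_A = ((13−5)/6)² = 1.778
te_B = (2 + 4·6 + 16)/6 = 42/6 = 7; σ²_B = ((16−2)/6)² = 5.444
te_C = (2 + 4·6 + 16)/6 = 42/6 = 7; σ²_C = ((16−2)/6)² = 5.444
te_D = (4 + 4·9 + 26)/6 = 66/6 = 11; σ²_D = ((26−4)/6)² = 13.444
te_E = (1 + 4·6 + 11)/6 = 36/6 = 6; σ²_E = ((11−1)/6)² = 2.778

Forward pass:
ES_A = 0; EF_A = 7
ES_B = 7; EF_B = 7+7 = 14
ES_C = 14; EF_C = 14+7 = 21
ES_D = 14; EF_D = 14+11 = 25
ES_E = max(EF_C=21, EF_D=25) = 25; EF_E = 25+6 = 31
Expected project duration μ = 31 days. Critical path: A → B → D → E.

Variance along critical path = 1.778 + 5.444 + 13.444 + 2.778 = 23.444; σ = √23.444 = 4.842 days.
Z = (38 − 31) / 4.842 = 1.446
P(T ≤ 38) = Φ(1.446) ≈ 0.926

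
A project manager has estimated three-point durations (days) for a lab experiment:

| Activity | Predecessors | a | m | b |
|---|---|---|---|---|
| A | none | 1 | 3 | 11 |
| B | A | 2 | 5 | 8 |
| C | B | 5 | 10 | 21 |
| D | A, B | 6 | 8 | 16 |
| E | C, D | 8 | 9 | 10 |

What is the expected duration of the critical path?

te_A = (1 + 4·3 + 11)/6 = 24/6 = 4
te_B = (2 + 4·5 + 8)/6 = 30/6 = 5
te_C = (5 + 4·10 + 21)/6 = 66/6 = 11
te_D = (6 + 4·8 + 16)/6 = 54/6 = 9
te_E = (8 + 4·9 + 10)/6 = 54/6 = 9

Forward pass:
ES_A = 0; EF_A = 4
ES_B = 4; EF_B = 4+5 = 9
ES_C = 9; EF_C = 9+11 = 20
ES_D = max(EF_A=4, EF_B=9) = 9; EF_D = 9+9 = 18
ES_E = max(EF_C=20, EF_D=18) = 20; EF_E = 20+9 = 29
Expected project duration μ = 29 days. Critical path: A → B → C → E.

29 days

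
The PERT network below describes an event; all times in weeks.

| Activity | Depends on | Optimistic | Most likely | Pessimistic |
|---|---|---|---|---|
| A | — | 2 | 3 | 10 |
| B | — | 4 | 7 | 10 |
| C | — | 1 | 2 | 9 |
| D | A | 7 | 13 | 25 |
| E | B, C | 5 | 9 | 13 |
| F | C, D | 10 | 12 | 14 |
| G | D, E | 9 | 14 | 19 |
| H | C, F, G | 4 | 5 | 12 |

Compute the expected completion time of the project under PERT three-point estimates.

te_A = (2 + 4·3 + 10)/6 = 24/6 = 4
te_B = (4 + 4·7 + 10)/6 = 42/6 = 7
te_C = (1 + 4·2 + 9)/6 = 18/6 = 3
te_D = (7 + 4·13 + 25)/6 = 84/6 = 14
te_E = (5 + 4·9 + 13)/6 = 54/6 = 9
te_F = (10 + 4·12 + 14)/6 = 72/6 = 12
te_G = (9 + 4·14 + 19)/6 = 84/6 = 14
te_H = (4 + 4·5 + 12)/6 = 36/6 = 6

Forward pass:
ES_A = 0; EF_A = 4
ES_B = 0; EF_B = 7
ES_C = 0; EF_C = 3
ES_D = 4; EF_D = 4+14 = 18
ES_E = max(EF_B=7, EF_C=3) = 7; EF_E = 7+9 = 16
ES_F = max(EF_C=3, EF_D=18) = 18; EF_F = 18+12 = 30
ES_G = max(EF_D=18, EF_E=16) = 18; EF_G = 18+14 = 32
ES_H = max(EF_C=3, EF_F=30, EF_G=32) = 32; EF_H = 32+6 = 38
Expected project duration μ = 38 weeks. Critical path: A → D → G → H.

38 weeks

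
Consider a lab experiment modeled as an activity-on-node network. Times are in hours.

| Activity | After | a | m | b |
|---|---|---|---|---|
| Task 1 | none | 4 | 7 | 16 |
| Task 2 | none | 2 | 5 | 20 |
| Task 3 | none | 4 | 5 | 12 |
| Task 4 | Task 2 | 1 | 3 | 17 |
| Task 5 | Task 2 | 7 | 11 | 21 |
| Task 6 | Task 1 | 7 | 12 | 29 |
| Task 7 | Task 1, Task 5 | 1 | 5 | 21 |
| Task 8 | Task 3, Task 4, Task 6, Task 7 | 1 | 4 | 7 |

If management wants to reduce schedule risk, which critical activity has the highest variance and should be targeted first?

Task 7

te_Task 1 = (4 + 4·7 + 16)/6 = 48/6 = 8; σ²_Task 1 = ((16−4)/6)² = 4.000
te_Task 2 = (2 + 4·5 + 20)/6 = 42/6 = 7; σ²_Task 2 = ((20−2)/6)² = 9.000
te_Task 3 = (4 + 4·5 + 12)/6 = 36/6 = 6; σ²_Task 3 = ((12−4)/6)² = 1.778
te_Task 4 = (1 + 4·3 + 17)/6 = 30/6 = 5; σ²_Task 4 = ((17−1)/6)² = 7.111
te_Task 5 = (7 + 4·11 + 21)/6 = 72/6 = 12; σ²_Task 5 = ((21−7)/6)² = 5.444
te_Task 6 = (7 + 4·12 + 29)/6 = 84/6 = 14; σ²_Task 6 = ((29−7)/6)² = 13.444
te_Task 7 = (1 + 4·5 + 21)/6 = 42/6 = 7; σ²_Task 7 = ((21−1)/6)² = 11.111
te_Task 8 = (1 + 4·4 + 7)/6 = 24/6 = 4; σ²_Task 8 = ((7−1)/6)² = 1.000

Forward pass:
ES_Task 1 = 0; EF_Task 1 = 8
ES_Task 2 = 0; EF_Task 2 = 7
ES_Task 3 = 0; EF_Task 3 = 6
ES_Task 4 = 7; EF_Task 4 = 7+5 = 12
ES_Task 5 = 7; EF_Task 5 = 7+12 = 19
ES_Task 6 = 8; EF_Task 6 = 8+14 = 22
ES_Task 7 = max(EF_Task 1=8, EF_Task 5=19) = 19; EF_Task 7 = 19+7 = 26
ES_Task 8 = max(EF_Task 3=6, EF_Task 4=12, EF_Task 6=22, EF_Task 7=26) = 26; EF_Task 8 = 26+4 = 30
Expected project duration μ = 30 hours. Critical path: Task 2 → Task 5 → Task 7 → Task 8.

Variances on critical path: σ²_Task 2=9.000, σ²_Task 5=5.444, σ²_Task 7=11.111, σ²_Task 8=1.000.
Largest is σ²_Task 7 = 11.111.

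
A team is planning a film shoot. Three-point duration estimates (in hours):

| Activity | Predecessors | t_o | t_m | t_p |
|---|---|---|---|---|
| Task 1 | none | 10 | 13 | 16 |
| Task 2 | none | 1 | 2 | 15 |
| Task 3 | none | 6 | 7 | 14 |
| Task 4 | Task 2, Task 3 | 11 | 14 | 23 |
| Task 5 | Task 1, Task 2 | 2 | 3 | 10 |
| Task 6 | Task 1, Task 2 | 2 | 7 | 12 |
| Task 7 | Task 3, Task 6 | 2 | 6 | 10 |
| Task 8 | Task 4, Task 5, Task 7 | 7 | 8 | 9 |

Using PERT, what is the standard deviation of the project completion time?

te_Task 1 = (10 + 4·13 + 16)/6 = 78/6 = 13; σ²_Task 1 = ((16−10)/6)² = 1.000
te_Task 2 = (1 + 4·2 + 15)/6 = 24/6 = 4; σ²_Task 2 = ((15−1)/6)² = 5.444
te_Task 3 = (6 + 4·7 + 14)/6 = 48/6 = 8; σ²_Task 3 = ((14−6)/6)² = 1.778
te_Task 4 = (11 + 4·14 + 23)/6 = 90/6 = 15; σ²_Task 4 = ((23−11)/6)² = 4.000
te_Task 5 = (2 + 4·3 + 10)/6 = 24/6 = 4; σ²_Task 5 = ((10−2)/6)² = 1.778
te_Task 6 = (2 + 4·7 + 12)/6 = 42/6 = 7; σ²_Task 6 = ((12−2)/6)² = 2.778
te_Task 7 = (2 + 4·6 + 10)/6 = 36/6 = 6; σ²_Task 7 = ((10−2)/6)² = 1.778
te_Task 8 = (7 + 4·8 + 9)/6 = 48/6 = 8; σ²_Task 8 = ((9−7)/6)² = 0.111

Forward pass:
ES_Task 1 = 0; EF_Task 1 = 13
ES_Task 2 = 0; EF_Task 2 = 4
ES_Task 3 = 0; EF_Task 3 = 8
ES_Task 4 = max(EF_Task 2=4, EF_Task 3=8) = 8; EF_Task 4 = 8+15 = 23
ES_Task 5 = max(EF_Task 1=13, EF_Task 2=4) = 13; EF_Task 5 = 13+4 = 17
ES_Task 6 = max(EF_Task 1=13, EF_Task 2=4) = 13; EF_Task 6 = 13+7 = 20
ES_Task 7 = max(EF_Task 3=8, EF_Task 6=20) = 20; EF_Task 7 = 20+6 = 26
ES_Task 8 = max(EF_Task 4=23, EF_Task 5=17, EF_Task 7=26) = 26; EF_Task 8 = 26+8 = 34
Expected project duration μ = 34 hours. Critical path: Task 1 → Task 6 → Task 7 → Task 8.

Variance along critical path = 1.000 + 2.778 + 1.778 + 0.111 = 5.667
σ = √5.667 = 2.380 hours

2.38 hours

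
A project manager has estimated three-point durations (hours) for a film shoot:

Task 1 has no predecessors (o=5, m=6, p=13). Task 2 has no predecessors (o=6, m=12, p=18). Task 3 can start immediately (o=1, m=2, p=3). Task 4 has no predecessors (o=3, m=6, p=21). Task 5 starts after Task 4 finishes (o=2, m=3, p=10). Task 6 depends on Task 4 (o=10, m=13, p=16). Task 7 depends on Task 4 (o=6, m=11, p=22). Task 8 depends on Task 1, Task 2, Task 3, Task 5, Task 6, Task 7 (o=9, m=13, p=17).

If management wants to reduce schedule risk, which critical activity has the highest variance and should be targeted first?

Task 4

te_Task 1 = (5 + 4·6 + 13)/6 = 42/6 = 7; σ²_Task 1 = ((13−5)/6)² = 1.778
te_Task 2 = (6 + 4·12 + 18)/6 = 72/6 = 12; σ²_Task 2 = ((18−6)/6)² = 4.000
te_Task 3 = (1 + 4·2 + 3)/6 = 12/6 = 2; σ²_Task 3 = ((3−1)/6)² = 0.111
te_Task 4 = (3 + 4·6 + 21)/6 = 48/6 = 8; σ²_Task 4 = ((21−3)/6)² = 9.000
te_Task 5 = (2 + 4·3 + 10)/6 = 24/6 = 4; σ²_Task 5 = ((10−2)/6)² = 1.778
te_Task 6 = (10 + 4·13 + 16)/6 = 78/6 = 13; σ²_Task 6 = ((16−10)/6)² = 1.000
te_Task 7 = (6 + 4·11 + 22)/6 = 72/6 = 12; σ²_Task 7 = ((22−6)/6)² = 7.111
te_Task 8 = (9 + 4·13 + 17)/6 = 78/6 = 13; σ²_Task 8 = ((17−9)/6)² = 1.778

Forward pass:
ES_Task 1 = 0; EF_Task 1 = 7
ES_Task 2 = 0; EF_Task 2 = 12
ES_Task 3 = 0; EF_Task 3 = 2
ES_Task 4 = 0; EF_Task 4 = 8
ES_Task 5 = 8; EF_Task 5 = 8+4 = 12
ES_Task 6 = 8; EF_Task 6 = 8+13 = 21
ES_Task 7 = 8; EF_Task 7 = 8+12 = 20
ES_Task 8 = max(EF_Task 1=7, EF_Task 2=12, EF_Task 3=2, EF_Task 5=12, EF_Task 6=21, EF_Task 7=20) = 21; EF_Task 8 = 21+13 = 34
Expected project duration μ = 34 hours. Critical path: Task 4 → Task 6 → Task 8.

Variances on critical path: σ²_Task 4=9.000, σ²_Task 6=1.000, σ²_Task 8=1.778.
Largest is σ²_Task 4 = 9.000.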